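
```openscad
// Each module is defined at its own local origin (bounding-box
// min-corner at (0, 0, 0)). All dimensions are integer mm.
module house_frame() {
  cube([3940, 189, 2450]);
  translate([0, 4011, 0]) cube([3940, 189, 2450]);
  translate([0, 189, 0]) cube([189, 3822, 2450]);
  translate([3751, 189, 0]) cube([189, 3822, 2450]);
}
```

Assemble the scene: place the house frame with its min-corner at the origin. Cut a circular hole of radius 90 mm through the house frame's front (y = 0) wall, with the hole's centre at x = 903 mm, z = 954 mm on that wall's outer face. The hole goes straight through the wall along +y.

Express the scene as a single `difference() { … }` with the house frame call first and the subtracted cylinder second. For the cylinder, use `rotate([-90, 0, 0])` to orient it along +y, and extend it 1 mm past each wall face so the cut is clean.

difference() {
  house_frame();
  translate([903, -1, 954]) rotate([-90, 0, 0]) cylinder(h = 191, r = 90);
}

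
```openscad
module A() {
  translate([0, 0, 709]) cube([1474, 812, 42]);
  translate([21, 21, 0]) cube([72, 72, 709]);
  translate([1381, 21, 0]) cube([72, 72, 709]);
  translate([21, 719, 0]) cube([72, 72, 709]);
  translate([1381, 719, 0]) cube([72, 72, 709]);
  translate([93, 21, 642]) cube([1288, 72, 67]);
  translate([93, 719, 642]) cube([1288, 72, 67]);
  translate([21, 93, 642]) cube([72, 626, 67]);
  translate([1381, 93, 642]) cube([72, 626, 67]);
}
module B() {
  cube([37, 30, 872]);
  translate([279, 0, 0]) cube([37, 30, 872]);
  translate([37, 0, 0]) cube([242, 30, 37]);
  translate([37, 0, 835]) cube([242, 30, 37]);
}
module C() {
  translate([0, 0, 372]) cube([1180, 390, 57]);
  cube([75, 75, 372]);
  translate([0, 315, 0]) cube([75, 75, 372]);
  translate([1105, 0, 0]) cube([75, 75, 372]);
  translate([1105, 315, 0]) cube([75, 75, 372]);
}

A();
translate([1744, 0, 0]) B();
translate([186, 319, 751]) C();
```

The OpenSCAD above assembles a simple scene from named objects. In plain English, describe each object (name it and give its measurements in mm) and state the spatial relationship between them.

A is a table: top 1474 mm (x) × 812 mm (y), 42 mm thick, upper face at z = 751 mm, on four 72×72 mm square legs, each inset 21 mm from the nearest pair of top edges, running from z = 0 to the bottom of the top. Four apron rails, 72 mm thick and 67 mm tall, run between adjacent legs with their top edges flush with the underside of the top and their outer faces flush with the legs' outer faces.

B is a rectangular picture frame lying in the x–z plane (depth along y). The opening is 242 mm wide (x) by 798 mm tall (z), surrounded by a border 37 mm wide on all four sides. The frame is 30 mm deep and is made of two full-height vertical stiles with two horizontal rails fitted between them.

C is a long wooden bench with a 1180 mm (x) × 390 mm (y) seat, 57 mm thick, its top surface 429 mm above the floor. Four 75 mm square legs at the seat corners, flush with the edges, run from z = 0 to the seat underside.

The picture frame is on the floor beside the table on its +x side. The bench is on top of the table.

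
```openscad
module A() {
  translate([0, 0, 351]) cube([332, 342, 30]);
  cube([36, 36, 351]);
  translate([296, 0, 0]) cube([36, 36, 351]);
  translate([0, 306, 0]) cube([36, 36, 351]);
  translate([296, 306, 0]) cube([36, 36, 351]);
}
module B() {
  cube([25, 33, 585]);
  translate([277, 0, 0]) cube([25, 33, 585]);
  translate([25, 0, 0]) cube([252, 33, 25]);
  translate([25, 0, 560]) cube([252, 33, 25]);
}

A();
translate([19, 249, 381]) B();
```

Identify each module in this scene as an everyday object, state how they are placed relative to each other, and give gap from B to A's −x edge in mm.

A is a stool. B is a picture frame. The picture frame is on top of the stool. The gap from the picture frame to the stool's −x edge is 19 mm.

The picture frame's min-x is at 19; the stool's min-x is 0; gap = 19 mm.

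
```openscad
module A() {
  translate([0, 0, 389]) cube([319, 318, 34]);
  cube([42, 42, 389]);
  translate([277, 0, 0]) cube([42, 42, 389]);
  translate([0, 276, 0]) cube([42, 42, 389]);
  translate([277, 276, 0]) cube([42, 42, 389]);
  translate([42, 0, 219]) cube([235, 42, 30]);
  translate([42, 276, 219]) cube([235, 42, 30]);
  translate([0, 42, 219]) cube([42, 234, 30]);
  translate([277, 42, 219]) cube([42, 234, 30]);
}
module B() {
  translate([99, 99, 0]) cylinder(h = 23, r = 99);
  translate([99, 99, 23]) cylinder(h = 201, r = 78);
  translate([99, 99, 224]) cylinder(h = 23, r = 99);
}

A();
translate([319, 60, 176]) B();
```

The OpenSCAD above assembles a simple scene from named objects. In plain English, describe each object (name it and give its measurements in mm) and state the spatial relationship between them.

A is a simple wooden stool: a rectangular seat 319 mm (x) by 318 mm (y), 34 mm thick, top face at z = 423 mm, on four square legs, each 42×42 mm in cross-section. The legs rest on z = 0, each flush with a corner of the seat. Four stretchers, 42 mm wide and 30 mm tall, connect adjacent legs with their undersides at z = 219 mm, each running between the inner faces of the legs it joins and aligned with the legs' outer faces on the other axis.

B is a spool: two coaxial disc flanges of radius 99 mm and thickness 23 mm, joined by a core cylinder of radius 78 mm and height 201 mm. The lower flange rests on z = 0 and the three cylinders share a vertical axis.

The spool is beside the stool with their tops flush at z = 423.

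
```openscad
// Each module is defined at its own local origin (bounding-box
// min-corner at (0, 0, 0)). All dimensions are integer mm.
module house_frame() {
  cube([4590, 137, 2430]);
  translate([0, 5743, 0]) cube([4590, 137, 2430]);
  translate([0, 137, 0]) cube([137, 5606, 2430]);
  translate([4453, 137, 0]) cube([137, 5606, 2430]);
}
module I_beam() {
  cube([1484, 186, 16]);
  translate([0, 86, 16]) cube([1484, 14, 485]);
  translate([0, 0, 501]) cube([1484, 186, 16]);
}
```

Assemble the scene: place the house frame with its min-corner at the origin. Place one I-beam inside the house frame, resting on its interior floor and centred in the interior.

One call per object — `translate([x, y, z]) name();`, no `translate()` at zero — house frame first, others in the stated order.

house_frame();
translate([1553, 2847, 0]) I_beam();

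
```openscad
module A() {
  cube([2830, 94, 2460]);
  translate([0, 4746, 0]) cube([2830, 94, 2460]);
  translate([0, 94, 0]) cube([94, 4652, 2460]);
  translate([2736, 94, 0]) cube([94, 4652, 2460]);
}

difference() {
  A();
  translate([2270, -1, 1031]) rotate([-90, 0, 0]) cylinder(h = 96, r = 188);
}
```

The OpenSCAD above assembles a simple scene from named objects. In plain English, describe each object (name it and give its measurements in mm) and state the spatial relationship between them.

A is a box-shaped house frame (walls only): outside footprint 2830×4840 mm, wall height 2460 mm, wall thickness 94 mm. The two y-facing walls run the full x-width; the two x-facing walls fit between the inner faces of the y-facing walls.

The house frame has a circular hole of radius 188 mm through its front wall, centred at (x = 2270, z = 1031).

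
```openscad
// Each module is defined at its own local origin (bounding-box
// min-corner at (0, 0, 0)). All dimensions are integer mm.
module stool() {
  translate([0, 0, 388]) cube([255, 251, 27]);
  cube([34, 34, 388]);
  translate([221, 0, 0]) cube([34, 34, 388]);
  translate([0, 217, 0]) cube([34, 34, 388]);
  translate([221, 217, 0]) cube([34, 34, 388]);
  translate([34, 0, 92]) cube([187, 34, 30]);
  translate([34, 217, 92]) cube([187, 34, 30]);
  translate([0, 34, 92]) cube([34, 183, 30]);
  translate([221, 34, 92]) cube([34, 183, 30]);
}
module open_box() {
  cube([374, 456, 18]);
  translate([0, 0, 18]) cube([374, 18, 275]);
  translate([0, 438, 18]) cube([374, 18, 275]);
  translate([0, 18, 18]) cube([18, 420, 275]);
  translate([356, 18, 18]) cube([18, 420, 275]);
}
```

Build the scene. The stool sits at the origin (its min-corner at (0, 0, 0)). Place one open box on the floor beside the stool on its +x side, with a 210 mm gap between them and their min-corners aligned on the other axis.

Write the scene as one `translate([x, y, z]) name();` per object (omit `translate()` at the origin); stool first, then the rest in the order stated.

stool();
translate([465, 0, 0]) open_box();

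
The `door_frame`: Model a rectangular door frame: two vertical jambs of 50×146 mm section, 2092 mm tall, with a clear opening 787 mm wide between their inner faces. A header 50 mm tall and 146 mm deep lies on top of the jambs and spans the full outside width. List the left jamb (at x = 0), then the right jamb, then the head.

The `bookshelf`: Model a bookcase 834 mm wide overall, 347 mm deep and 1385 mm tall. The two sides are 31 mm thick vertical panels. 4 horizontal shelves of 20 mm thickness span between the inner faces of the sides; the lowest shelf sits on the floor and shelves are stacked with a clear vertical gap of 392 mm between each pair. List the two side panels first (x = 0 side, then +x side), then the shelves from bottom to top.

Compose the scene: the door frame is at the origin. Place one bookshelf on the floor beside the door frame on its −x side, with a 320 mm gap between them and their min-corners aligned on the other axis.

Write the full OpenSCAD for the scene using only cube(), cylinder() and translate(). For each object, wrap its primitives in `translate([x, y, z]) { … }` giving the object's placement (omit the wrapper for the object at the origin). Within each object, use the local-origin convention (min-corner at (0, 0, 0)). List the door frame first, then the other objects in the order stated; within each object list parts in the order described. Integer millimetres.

cube([50, 146, 2092]);
translate([837, 0, 0]) cube([50, 146, 2092]);
translate([0, 0, 2092]) cube([887, 146, 50]);
translate([-1154, 0, 0]) {
  cube([31, 347, 1385]);
  translate([803, 0, 0]) cube([31, 347, 1385]);
  translate([31, 0, 0]) cube([772, 347, 20]);
  translate([31, 0, 412]) cube([772, 347, 20]);
  translate([31, 0, 824]) cube([772, 347, 20]);
  translate([31, 0, 1236]) cube([772, 347, 20]);
}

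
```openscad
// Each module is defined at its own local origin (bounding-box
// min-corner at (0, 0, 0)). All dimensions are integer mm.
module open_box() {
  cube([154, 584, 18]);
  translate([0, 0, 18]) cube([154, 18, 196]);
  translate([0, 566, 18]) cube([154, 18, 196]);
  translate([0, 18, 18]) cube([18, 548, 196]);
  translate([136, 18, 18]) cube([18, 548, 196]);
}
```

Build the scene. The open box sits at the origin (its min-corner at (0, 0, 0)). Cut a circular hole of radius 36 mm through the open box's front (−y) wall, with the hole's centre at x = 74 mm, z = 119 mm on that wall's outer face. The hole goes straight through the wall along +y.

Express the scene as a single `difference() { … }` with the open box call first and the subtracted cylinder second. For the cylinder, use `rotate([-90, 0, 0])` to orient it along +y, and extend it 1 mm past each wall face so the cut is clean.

difference() {
  open_box();
  translate([74, -1, 119]) rotate([-90, 0, 0]) cylinder(h = 20, r = 36);
}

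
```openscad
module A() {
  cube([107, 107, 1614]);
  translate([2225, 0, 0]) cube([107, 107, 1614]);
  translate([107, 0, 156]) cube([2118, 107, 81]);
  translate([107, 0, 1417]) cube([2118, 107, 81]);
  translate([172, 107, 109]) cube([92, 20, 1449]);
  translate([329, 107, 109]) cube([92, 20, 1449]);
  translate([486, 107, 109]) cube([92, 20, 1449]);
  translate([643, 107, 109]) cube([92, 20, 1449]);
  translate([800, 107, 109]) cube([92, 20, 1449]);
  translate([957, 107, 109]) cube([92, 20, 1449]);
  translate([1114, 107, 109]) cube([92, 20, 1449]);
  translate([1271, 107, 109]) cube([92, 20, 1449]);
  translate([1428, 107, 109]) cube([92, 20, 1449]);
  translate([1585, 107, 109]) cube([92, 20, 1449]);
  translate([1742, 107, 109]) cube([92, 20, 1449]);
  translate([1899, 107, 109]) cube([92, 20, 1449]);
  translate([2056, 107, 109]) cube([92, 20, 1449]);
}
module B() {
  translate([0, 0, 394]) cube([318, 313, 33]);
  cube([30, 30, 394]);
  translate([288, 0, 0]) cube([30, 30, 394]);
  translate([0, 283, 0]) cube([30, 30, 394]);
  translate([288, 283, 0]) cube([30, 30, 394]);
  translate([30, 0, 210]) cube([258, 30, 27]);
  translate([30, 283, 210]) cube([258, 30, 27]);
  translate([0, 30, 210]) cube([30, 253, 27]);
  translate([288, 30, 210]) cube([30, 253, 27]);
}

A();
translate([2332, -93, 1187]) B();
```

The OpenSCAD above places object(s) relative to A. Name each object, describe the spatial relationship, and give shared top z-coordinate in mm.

A is a fence section. B is a stool. The stool is beside the fence section with their tops flush at z = 1614. The shared top z-coordinate is 1614 mm.

Both tops at z = 1614 mm.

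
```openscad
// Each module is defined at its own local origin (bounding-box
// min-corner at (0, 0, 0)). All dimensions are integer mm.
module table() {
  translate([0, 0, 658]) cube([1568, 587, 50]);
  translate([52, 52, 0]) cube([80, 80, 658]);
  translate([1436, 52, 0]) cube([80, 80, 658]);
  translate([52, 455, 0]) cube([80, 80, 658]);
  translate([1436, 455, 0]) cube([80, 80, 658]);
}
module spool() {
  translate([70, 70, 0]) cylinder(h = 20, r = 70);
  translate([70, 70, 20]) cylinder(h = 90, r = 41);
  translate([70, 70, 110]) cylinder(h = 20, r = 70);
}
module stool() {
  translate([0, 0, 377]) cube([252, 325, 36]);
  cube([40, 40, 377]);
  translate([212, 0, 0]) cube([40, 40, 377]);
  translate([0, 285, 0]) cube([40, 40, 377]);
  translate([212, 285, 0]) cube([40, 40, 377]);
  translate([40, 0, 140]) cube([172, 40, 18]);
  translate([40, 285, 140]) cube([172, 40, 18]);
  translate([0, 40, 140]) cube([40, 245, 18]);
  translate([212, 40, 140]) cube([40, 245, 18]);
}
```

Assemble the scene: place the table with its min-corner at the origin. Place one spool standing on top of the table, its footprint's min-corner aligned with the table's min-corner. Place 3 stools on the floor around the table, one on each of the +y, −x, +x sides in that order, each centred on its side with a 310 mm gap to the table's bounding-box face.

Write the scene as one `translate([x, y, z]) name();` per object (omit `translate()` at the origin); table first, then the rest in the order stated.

table();
translate([0, 0, 708]) spool();
translate([658, 897, 0]) stool();
translate([-562, 131, 0]) stool();
translate([1878, 131, 0]) stool();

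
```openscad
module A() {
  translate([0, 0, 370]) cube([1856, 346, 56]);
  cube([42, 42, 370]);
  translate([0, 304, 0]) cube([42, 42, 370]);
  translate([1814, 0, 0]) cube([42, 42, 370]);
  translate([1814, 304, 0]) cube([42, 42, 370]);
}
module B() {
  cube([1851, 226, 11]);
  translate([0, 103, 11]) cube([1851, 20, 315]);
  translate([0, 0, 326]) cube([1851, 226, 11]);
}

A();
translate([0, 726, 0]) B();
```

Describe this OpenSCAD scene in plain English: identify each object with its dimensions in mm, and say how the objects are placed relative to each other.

A is a long wooden bench with a 1856 mm (x) × 346 mm (y) seat, 56 mm thick, its top surface 426 mm above the floor. Four 42 mm square legs at the seat corners, flush with the edges, run from z = 0 to the seat underside.

B is an I-beam lying along x, 1851 mm long. Overall section height 337 mm. Two flanges 226 mm wide (y) and 11 mm thick, one on the floor and one at the top; a web 20 mm thick runs between them, centred on the flange width.

The I-beam is on the floor beside the bench on its +y side.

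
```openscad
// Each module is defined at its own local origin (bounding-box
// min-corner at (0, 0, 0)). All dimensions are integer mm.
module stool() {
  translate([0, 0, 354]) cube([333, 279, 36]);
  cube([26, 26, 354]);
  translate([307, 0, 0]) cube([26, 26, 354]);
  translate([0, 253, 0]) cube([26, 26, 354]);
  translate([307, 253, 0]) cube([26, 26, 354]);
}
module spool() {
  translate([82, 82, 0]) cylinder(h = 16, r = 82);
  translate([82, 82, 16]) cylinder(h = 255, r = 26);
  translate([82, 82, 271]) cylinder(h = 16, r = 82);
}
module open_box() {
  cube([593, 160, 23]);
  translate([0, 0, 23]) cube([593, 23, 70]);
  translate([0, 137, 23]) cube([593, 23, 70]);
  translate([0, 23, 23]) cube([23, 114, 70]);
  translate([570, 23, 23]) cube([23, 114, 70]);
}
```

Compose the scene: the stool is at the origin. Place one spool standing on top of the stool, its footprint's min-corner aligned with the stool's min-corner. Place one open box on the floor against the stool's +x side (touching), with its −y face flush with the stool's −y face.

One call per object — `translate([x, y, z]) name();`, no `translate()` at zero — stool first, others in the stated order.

stool();
translate([0, 0, 390]) spool();
translate([333, 0, 0]) open_box();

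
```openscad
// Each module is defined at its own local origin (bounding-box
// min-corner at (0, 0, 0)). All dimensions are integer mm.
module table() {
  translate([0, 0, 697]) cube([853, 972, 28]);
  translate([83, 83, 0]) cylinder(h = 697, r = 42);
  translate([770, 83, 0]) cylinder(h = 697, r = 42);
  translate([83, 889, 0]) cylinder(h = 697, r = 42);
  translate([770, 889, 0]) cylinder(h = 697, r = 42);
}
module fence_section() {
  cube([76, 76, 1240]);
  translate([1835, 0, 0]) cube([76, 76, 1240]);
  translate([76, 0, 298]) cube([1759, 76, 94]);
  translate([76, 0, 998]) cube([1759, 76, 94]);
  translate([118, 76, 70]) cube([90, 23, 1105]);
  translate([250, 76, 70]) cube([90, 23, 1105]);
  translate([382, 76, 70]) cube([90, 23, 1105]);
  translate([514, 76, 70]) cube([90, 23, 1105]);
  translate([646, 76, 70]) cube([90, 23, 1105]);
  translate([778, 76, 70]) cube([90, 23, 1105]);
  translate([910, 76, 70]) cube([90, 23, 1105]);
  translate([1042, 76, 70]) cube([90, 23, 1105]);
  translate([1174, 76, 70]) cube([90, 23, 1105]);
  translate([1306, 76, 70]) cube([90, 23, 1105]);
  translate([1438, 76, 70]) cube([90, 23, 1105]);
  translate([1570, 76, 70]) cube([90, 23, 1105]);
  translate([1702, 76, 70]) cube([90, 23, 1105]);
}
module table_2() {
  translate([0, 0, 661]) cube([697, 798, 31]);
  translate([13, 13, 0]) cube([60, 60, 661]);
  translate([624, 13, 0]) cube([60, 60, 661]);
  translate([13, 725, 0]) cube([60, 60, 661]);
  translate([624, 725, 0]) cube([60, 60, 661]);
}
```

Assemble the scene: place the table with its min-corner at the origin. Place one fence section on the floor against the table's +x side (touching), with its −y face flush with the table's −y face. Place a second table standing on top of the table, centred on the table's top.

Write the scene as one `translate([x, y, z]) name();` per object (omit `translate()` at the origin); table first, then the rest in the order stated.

table();
translate([853, 0, 0]) fence_section();
translate([78, 87, 725]) table_2();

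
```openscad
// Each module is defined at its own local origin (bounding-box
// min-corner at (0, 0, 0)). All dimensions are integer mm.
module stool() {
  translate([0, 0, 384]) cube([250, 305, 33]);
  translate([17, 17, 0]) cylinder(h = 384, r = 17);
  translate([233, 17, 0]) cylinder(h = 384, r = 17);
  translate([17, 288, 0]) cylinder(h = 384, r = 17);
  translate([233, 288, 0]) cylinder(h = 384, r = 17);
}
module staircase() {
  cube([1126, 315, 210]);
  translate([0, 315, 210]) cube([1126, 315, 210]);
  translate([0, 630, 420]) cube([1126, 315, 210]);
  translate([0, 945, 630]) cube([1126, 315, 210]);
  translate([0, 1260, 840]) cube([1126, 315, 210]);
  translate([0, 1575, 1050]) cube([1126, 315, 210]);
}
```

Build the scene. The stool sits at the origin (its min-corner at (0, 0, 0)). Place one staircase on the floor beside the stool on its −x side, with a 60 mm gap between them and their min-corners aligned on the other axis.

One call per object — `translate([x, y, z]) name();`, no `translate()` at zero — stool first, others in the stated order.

stool();
translate([-1186, 0, 0]) staircase();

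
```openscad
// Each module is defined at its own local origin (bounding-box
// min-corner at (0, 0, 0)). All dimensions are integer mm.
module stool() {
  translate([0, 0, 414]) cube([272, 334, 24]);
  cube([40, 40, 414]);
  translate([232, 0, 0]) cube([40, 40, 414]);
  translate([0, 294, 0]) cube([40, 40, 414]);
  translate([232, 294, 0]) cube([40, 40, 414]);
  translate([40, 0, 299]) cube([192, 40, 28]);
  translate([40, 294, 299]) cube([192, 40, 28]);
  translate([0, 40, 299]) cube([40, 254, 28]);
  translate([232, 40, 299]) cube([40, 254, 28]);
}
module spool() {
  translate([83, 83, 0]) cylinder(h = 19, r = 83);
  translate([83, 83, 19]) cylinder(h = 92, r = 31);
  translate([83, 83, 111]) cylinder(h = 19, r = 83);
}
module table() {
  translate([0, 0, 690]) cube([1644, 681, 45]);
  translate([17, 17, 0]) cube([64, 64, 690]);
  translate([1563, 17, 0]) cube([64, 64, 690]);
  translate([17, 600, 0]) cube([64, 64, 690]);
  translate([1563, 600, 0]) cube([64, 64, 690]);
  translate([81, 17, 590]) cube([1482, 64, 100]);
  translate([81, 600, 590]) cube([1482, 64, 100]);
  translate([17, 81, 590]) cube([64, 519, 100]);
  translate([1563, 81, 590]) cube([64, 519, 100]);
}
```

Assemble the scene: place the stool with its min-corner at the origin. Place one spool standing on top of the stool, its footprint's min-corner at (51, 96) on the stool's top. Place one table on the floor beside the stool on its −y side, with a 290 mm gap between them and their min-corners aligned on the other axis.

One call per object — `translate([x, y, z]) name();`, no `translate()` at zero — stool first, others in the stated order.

stool();
translate([51, 96, 438]) spool();
translate([0, -971, 0]) table();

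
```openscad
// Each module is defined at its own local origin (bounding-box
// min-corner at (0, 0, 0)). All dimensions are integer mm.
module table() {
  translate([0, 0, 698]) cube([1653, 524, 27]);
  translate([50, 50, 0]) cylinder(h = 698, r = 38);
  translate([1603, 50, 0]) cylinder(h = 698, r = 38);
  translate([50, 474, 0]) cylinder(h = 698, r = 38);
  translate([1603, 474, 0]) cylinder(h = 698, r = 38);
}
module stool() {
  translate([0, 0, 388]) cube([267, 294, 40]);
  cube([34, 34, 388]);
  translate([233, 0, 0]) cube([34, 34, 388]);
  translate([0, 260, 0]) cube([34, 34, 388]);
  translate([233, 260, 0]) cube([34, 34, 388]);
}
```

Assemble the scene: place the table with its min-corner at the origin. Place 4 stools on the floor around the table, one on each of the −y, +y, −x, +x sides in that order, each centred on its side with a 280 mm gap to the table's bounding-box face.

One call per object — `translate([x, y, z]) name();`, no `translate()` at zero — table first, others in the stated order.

table();
translate([693, -574, 0]) stool();
translate([693, 804, 0]) stool();
translate([-547, 115, 0]) stool();
translate([1933, 115, 0]) stool();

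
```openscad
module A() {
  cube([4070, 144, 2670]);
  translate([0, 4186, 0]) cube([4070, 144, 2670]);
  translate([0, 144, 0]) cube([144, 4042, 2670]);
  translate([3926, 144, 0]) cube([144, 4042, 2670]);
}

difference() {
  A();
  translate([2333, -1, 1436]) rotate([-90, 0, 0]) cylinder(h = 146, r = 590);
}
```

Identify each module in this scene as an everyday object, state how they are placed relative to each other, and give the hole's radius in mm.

The subtracted cylinder has r = 590 mm.

A is a house frame. The house frame has a circular hole through its front wall. The hole's radius is 590 mm.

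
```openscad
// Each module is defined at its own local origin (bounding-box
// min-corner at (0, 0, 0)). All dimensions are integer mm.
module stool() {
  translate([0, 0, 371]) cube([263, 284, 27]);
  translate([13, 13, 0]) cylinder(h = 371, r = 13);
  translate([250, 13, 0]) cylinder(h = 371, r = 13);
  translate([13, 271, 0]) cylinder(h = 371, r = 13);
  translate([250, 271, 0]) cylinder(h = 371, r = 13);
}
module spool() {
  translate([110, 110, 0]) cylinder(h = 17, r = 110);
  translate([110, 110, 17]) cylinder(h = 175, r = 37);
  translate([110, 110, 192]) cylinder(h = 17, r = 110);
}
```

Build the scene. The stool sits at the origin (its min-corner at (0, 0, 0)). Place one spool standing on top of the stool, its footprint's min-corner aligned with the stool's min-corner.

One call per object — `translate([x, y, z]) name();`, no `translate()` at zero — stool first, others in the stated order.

stool();
translate([0, 0, 398]) spool();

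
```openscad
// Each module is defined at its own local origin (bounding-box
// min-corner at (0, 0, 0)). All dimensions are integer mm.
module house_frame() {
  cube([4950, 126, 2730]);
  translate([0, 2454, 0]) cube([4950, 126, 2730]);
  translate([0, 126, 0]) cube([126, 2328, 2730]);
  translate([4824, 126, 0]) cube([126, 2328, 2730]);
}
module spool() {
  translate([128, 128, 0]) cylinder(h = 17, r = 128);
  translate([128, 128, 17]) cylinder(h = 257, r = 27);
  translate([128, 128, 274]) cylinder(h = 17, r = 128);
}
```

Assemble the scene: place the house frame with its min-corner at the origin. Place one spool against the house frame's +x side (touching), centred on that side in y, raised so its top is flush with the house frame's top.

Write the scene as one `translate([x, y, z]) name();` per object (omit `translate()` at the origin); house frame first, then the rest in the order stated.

house_frame();
translate([4950, 1162, 2439]) spool();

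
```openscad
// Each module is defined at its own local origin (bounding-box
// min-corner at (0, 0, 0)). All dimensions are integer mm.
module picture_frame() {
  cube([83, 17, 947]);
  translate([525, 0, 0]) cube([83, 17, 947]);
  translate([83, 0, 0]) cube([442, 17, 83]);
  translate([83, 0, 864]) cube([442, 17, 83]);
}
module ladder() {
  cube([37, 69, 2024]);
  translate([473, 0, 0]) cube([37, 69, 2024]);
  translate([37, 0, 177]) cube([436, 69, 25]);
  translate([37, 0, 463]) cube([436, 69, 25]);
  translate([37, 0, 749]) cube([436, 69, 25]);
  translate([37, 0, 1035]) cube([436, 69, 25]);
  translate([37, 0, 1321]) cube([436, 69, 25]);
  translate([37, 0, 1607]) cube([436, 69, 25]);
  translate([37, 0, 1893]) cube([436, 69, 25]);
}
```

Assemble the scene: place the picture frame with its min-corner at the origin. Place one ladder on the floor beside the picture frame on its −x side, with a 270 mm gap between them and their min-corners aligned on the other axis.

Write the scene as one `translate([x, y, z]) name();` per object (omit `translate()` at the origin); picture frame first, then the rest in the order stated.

picture_frame();
translate([-780, 0, 0]) ladder();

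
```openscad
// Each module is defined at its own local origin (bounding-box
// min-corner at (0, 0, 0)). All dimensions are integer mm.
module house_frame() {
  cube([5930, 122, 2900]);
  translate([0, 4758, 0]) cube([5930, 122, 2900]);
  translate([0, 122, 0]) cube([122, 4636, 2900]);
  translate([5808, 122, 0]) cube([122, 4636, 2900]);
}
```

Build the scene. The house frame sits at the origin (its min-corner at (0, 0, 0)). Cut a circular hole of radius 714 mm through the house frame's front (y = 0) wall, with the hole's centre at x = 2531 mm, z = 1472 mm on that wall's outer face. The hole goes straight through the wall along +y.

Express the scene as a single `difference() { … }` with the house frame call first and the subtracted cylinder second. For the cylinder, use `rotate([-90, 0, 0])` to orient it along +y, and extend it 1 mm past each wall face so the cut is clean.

difference() {
  house_frame();
  translate([2531, -1, 1472]) rotate([-90, 0, 0]) cylinder(h = 124, r = 714);
}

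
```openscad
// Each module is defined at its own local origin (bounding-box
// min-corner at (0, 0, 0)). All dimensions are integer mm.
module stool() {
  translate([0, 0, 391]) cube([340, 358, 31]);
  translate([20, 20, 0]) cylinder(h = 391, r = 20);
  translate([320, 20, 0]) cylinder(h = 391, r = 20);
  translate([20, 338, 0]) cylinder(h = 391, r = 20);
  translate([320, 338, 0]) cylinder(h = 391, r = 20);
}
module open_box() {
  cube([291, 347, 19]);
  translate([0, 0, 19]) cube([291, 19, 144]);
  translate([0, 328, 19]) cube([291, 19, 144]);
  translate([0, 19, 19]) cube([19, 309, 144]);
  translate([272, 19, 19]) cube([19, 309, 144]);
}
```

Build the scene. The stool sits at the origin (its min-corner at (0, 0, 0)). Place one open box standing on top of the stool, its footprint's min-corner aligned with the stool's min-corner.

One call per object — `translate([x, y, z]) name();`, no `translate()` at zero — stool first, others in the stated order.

stool();
translate([0, 0, 422]) open_box();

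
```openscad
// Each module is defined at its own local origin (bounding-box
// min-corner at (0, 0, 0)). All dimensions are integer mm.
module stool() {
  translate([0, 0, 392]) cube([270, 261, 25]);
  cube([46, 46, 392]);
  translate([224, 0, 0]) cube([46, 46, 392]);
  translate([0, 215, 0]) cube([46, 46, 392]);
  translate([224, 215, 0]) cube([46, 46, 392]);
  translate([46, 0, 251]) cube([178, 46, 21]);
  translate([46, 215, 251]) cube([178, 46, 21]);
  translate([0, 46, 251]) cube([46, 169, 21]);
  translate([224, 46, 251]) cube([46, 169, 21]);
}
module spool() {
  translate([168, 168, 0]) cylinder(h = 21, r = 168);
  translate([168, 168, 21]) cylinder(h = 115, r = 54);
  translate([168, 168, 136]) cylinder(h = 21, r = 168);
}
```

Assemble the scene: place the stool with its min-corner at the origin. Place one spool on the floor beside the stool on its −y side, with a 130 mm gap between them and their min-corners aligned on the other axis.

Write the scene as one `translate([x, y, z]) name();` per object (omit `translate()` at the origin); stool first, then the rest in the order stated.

stool();
translate([0, -466, 0]) spool();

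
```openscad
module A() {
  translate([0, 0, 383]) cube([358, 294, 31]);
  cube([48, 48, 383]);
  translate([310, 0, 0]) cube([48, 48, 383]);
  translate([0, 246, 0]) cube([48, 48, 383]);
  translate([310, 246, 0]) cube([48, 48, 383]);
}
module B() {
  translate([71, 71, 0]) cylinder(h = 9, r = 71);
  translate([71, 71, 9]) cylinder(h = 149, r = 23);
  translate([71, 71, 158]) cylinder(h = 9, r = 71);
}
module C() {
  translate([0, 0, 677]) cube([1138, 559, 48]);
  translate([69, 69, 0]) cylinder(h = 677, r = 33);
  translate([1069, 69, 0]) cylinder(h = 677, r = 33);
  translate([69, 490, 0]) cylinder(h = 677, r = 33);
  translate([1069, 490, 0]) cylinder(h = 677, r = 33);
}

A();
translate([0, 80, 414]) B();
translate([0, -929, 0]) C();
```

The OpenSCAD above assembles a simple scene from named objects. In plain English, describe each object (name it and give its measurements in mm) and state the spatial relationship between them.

A is a four-legged stool. The seat is a 358×294×31 mm slab whose top surface is at z = 414 mm; four square legs, each 48×48 mm in cross-section, run from the floor (z = 0) to the underside of the seat, each flush with a corner of the seat.

B is a spool: two coaxial disc flanges of radius 71 mm and thickness 9 mm, joined by a core cylinder of radius 23 mm and height 149 mm. The lower flange rests on z = 0 and the three cylinders share a vertical axis.

C is a rectangular dining table. The top is 1138×559×48 mm with its upper surface at z = 725 mm. It stands on four round legs of 66 mm diameter, each leg's bounding box inset 36 mm from the nearest pair of top edges, running from the floor to the underside of the top.

The spool is on top of the stool. The table is on the floor beside the stool on its −y side.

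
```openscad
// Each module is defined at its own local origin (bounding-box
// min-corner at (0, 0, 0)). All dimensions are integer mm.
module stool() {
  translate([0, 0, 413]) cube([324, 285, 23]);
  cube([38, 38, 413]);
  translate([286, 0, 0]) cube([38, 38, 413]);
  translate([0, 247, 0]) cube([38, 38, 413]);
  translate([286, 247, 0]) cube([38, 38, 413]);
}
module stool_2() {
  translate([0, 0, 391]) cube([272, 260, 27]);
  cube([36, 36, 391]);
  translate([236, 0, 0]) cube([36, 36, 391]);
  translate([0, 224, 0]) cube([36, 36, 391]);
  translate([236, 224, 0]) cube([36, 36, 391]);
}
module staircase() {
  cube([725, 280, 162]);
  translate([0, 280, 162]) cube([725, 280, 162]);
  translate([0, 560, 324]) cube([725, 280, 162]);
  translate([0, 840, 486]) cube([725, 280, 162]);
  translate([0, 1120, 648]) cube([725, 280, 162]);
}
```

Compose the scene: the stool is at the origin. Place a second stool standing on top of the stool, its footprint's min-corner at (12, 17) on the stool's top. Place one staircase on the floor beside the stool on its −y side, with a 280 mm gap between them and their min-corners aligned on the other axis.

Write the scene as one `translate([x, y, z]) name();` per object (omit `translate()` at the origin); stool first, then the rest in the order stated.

stool();
translate([12, 17, 436]) stool_2();
translate([0, -1680, 0]) staircase();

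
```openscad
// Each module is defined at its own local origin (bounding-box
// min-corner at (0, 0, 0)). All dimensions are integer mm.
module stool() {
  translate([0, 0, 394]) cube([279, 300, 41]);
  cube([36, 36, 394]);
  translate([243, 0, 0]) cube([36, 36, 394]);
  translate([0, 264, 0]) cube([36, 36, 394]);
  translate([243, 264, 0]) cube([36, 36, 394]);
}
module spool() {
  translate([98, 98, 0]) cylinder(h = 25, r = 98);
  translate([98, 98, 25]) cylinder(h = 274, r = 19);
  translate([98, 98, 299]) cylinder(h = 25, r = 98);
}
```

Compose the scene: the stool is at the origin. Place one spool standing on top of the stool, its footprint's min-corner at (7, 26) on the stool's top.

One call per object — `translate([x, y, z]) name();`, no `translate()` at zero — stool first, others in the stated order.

stool();
translate([7, 26, 435]) spool();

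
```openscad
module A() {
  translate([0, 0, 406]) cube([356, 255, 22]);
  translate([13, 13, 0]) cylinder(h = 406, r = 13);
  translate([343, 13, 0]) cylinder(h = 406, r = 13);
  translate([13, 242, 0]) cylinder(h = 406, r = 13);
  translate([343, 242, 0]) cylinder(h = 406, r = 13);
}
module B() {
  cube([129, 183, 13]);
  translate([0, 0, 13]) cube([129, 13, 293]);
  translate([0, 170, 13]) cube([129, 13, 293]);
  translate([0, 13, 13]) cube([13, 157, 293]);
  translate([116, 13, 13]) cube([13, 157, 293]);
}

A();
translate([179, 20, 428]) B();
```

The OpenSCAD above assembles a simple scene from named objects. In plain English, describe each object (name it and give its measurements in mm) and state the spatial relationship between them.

A is a four-legged stool. The seat is a 356×255×22 mm slab whose top surface is at z = 428 mm; four round legs, each 26 mm in diameter, run from the floor (z = 0) to the underside of the seat, each leg's axis is inset half a diameter from the nearest pair of seat edges (so the leg's bounding box is flush with the corner).

B is an open storage box with external size 129×183×306 mm and wall thickness 13 mm (the base is also 13 mm thick). The base covers the whole footprint; the four walls stand on the base, with the y-facing walls full-width and the x-facing walls fitting between their inner faces.

The open box is on top of the stool.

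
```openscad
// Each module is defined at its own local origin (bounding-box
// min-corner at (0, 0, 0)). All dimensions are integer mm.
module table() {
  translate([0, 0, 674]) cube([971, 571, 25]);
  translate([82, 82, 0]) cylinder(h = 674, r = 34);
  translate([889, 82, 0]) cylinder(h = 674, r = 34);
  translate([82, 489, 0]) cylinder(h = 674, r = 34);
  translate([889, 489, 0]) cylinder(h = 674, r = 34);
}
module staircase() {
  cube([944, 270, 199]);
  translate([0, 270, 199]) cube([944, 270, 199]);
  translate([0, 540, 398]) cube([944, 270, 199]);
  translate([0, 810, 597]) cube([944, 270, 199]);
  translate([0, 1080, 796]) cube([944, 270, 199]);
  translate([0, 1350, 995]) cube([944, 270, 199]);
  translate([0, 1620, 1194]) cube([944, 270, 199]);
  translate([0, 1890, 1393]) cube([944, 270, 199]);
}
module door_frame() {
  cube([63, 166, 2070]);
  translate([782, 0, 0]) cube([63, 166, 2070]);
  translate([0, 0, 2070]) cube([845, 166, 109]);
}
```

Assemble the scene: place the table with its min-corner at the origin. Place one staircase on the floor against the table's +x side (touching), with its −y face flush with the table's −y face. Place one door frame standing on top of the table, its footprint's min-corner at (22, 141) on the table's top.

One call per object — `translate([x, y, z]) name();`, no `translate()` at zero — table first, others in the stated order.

table();
translate([971, 0, 0]) staircase();
translate([22, 141, 699]) door_frame();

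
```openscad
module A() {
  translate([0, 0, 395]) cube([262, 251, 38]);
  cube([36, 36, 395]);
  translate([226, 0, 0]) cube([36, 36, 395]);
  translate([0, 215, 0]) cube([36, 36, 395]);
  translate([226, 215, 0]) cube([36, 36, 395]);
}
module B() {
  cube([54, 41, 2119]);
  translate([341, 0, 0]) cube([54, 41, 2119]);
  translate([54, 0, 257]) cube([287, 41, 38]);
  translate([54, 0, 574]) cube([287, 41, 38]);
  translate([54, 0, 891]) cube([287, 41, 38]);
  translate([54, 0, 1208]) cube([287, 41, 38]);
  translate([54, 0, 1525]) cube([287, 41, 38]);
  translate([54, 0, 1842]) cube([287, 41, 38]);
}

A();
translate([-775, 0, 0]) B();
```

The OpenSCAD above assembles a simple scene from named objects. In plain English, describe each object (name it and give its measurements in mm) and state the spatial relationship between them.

A is a four-legged stool. The seat is a 262×251×38 mm slab whose top surface is at z = 433 mm; four square legs, each 36×36 mm in cross-section, run from the floor (z = 0) to the underside of the seat, each flush with a corner of the seat.

B is a straight ladder. Two 54×41 mm vertical rails, 2119 mm tall, stand 395 mm apart (outside-to-outside) with their front faces coplanar on the −y side. 6 rungs, each 41 mm deep and 38 mm tall, span between the inner faces of the rails, front faces flush with the rails. The lowest rung's underside is at z = 257 mm and rungs are spaced 317 mm apart (underside to underside).

The ladder is on the floor beside the stool on its −x side.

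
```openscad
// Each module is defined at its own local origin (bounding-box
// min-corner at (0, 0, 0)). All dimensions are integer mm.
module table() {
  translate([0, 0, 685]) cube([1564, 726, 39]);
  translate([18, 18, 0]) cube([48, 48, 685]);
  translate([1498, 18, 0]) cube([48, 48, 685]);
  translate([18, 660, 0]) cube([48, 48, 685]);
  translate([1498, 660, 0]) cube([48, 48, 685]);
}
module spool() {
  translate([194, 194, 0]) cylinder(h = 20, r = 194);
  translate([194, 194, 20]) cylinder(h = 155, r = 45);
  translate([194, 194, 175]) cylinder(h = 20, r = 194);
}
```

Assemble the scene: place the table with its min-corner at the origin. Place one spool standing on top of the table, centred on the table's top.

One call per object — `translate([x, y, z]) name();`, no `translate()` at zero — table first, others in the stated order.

table();
translate([588, 169, 724]) spool();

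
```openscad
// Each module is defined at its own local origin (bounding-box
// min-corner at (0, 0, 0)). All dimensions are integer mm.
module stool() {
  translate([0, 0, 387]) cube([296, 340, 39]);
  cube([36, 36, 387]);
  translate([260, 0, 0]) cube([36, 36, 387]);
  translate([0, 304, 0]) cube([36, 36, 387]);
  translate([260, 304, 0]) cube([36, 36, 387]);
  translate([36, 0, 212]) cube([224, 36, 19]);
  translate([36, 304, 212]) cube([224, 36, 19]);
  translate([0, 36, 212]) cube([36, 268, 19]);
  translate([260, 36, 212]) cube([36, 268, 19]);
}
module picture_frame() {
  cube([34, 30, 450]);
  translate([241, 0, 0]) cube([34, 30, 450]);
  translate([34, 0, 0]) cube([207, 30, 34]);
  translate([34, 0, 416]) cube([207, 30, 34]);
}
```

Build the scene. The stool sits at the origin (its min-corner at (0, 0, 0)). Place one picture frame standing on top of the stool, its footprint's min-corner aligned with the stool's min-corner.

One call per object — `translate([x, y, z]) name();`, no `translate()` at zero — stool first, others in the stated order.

stool();
translate([0, 0, 426]) picture_frame();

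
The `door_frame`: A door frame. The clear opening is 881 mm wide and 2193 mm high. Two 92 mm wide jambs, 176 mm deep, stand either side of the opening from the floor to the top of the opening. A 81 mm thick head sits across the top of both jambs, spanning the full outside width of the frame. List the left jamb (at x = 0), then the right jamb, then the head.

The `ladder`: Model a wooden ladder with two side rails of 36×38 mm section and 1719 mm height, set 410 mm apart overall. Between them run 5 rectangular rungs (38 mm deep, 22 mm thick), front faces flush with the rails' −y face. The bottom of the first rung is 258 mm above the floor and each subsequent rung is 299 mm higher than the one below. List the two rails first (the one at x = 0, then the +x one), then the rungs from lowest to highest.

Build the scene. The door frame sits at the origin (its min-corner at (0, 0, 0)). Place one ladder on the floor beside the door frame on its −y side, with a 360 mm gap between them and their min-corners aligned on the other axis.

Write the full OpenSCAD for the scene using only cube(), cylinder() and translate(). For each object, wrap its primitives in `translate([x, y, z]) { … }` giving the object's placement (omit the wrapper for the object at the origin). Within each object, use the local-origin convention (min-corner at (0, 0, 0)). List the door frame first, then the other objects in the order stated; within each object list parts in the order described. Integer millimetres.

cube([92, 176, 2193]);
translate([973, 0, 0]) cube([92, 176, 2193]);
translate([0, 0, 2193]) cube([1065, 176, 81]);
translate([0, -398, 0]) {
  cube([36, 38, 1719]);
  translate([374, 0, 0]) cube([36, 38, 1719]);
  translate([36, 0, 258]) cube([338, 38, 22]);
  translate([36, 0, 557]) cube([338, 38, 22]);
  translate([36, 0, 856]) cube([338, 38, 22]);
  translate([36, 0, 1155]) cube([338, 38, 22]);
  translate([36, 0, 1454]) cube([338, 38, 22]);
}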